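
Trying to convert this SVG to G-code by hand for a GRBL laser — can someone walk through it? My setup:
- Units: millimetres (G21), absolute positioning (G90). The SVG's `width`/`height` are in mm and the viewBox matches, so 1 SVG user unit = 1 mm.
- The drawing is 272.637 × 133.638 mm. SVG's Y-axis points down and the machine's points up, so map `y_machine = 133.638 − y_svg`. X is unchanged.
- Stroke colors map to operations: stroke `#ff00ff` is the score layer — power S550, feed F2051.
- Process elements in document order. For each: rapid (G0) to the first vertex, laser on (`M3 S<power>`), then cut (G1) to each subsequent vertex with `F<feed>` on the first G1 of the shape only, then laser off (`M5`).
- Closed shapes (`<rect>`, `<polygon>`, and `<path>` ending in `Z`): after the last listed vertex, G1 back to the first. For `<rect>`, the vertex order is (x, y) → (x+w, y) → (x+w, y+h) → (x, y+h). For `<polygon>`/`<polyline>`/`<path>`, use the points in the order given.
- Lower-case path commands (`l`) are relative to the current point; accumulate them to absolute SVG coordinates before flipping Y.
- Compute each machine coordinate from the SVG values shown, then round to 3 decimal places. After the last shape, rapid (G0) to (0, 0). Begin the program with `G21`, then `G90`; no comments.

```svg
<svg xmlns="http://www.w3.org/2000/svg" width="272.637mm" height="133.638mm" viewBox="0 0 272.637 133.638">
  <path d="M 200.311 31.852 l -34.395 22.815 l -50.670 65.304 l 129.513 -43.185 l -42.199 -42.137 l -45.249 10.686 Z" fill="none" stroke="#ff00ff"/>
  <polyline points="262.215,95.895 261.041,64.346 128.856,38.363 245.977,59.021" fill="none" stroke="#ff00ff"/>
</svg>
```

G21
G90
G0 X200.311 Y101.786
M3 S550
G1 X165.916 Y78.971 F2051
G1 X115.246 Y13.667
G1 X244.759 Y56.852
G1 X202.560 Y98.989
G1 X157.311 Y88.303
G1 X200.311 Y101.786
M5
G0 X262.215 Y37.743
M3 S550
G1 X261.041 Y69.292 F2051
G1 X128.856 Y95.275
G1 X245.977 Y74.617
M5
G0 X0.000 Y0.000

viewBox `0 0 272.637 133.638` with mm width/height → 1 unit = 1 mm. Flip: y_m = 133.638 − y_svg.

**Shape 1** — `<path>` closed polygon, stroke `#ff00ff` → score (S550, F2051). Machine vertices: (200.311,101.786) → (165.916,78.971) → (115.246,13.667) → (244.759,56.852) → (202.560,98.989) → (157.311,88.303) → (200.311,101.786). Closed: final G1 returns to the first vertex.

**Shape 2** — `<polyline>` open polyline, stroke `#ff00ff` → score (S550, F2051). Machine vertices: (262.215,37.743) → (261.041,69.292) → (128.856,95.275) → (245.977,74.617). Open path.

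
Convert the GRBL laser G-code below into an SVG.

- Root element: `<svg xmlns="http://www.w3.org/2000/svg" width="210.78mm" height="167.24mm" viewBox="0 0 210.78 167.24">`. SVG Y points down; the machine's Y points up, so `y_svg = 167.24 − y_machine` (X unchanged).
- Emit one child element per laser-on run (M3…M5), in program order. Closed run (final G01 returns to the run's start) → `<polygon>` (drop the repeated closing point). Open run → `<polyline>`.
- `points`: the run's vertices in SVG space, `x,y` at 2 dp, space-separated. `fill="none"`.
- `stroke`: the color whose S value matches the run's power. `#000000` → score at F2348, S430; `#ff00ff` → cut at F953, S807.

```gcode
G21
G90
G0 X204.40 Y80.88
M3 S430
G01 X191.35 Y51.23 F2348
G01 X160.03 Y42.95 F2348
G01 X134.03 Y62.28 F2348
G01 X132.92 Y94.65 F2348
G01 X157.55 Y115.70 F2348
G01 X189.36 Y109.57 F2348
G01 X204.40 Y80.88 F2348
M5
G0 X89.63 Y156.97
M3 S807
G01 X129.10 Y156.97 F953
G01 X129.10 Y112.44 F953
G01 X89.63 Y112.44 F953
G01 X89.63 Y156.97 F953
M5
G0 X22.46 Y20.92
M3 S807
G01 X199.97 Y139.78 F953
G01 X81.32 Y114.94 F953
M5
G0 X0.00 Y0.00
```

<svg xmlns="http://www.w3.org/2000/svg" width="210.78mm" height="167.24mm" viewBox="0 0 210.78 167.24">
  <polygon points="204.40,86.36 191.35,116.01 160.03,124.29 134.03,104.96 132.92,72.59 157.55,51.54 189.36,57.67" fill="none" stroke="#000000"/>
  <polygon points="89.63,10.27 129.10,10.27 129.10,54.80 89.63,54.80" fill="none" stroke="#ff00ff"/>
  <polyline points="22.46,146.32 199.97,27.46 81.32,52.30" fill="none" stroke="#ff00ff"/>
</svg>

y_svg = 167.24 − y_m.

[1] S430→`#000000` (score); closed run; points: 204.40,86.36 191.35,116.01 160.03,124.29 134.03,104.96 132.92,72.59 157.55,51.54 189.36,57.67

[2] S807→`#ff00ff` (cut); closed run; points: 89.63,10.27 129.10,10.27 129.10,54.80 89.63,54.80

[3] S807→`#ff00ff` (cut); open run; points: 22.46,146.32 199.97,27.46 81.32,52.30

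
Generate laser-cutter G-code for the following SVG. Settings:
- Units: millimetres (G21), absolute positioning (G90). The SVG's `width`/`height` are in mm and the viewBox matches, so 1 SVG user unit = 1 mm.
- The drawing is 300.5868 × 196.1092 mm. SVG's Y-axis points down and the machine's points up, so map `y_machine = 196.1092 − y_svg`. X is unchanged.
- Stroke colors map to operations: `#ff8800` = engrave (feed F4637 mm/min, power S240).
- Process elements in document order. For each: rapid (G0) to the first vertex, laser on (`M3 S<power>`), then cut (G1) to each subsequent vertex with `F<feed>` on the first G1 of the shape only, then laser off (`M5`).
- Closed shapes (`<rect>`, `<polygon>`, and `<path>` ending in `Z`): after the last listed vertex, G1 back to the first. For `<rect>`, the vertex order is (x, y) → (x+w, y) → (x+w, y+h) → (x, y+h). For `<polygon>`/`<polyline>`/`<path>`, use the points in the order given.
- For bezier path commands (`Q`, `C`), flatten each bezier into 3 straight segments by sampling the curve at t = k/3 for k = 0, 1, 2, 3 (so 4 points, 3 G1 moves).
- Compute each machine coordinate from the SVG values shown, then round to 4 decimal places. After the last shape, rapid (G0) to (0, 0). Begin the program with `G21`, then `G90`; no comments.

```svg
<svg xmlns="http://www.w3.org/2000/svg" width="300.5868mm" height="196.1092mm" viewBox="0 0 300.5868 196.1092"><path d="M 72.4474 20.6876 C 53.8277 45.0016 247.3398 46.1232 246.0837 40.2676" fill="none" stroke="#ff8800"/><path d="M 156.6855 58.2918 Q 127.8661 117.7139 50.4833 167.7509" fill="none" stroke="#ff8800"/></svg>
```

1 u = 1 mm; y_m = 196.1092 − y.

[1] `<path>` cubic bezier, #ff8800→engrave S240 F4637: (72.4474,175.4216) → (109.4679,158.2378) → (197.4874,152.9123) → (246.0837,155.8416)

[2] `<path>` quadratic bezier, #ff8800→engrave S240 F4637: (156.6855,137.8174) → (132.0766,99.2455) → (96.6759,62.7591) → (50.4833,28.3583)

G21
G90
G0 X72.4474 Y175.4216
M3 S240
G1 X109.4679 Y158.2378 F4637
G1 X197.4874 Y152.9123
G1 X246.0837 Y155.8416
M5
G0 X156.6855 Y137.8174
M3 S240
G1 X132.0766 Y99.2455 F4637
G1 X96.6759 Y62.7591
G1 X50.4833 Y28.3583
M5
G0 X0.0000 Y0.0000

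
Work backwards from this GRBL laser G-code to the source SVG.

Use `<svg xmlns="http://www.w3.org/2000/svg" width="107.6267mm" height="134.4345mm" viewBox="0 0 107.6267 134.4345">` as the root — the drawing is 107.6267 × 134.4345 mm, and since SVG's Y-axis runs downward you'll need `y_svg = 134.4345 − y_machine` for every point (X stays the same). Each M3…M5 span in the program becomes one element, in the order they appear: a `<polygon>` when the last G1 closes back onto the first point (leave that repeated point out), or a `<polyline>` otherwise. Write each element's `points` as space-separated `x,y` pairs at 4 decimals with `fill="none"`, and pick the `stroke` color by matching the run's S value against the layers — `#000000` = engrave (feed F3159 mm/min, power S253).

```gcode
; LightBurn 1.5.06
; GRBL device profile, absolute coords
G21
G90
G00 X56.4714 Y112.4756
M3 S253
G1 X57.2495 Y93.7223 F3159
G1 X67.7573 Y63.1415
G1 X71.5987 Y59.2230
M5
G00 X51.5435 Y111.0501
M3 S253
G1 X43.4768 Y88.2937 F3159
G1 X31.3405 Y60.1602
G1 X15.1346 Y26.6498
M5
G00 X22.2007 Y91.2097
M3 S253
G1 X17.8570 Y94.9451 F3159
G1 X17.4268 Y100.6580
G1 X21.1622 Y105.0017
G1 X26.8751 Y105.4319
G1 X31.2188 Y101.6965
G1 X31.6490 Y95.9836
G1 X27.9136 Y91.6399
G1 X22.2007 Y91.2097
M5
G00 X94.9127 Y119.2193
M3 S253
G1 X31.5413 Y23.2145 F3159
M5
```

Machine Y-up, SVG Y-down with viewBox height 134.4345, so y_svg = 134.4345 − y_machine; X carries over. Every run uses S253, so all elements get stroke `#000000` (engrave).

Run 1: The run is open, so emit a `<polyline>` with points (Y-flipped): 56.4714,21.9589 57.2495,40.7122 67.7573,71.2930 71.5987,75.2115.

Run 2: The run is open, so emit a `<polyline>` with points (Y-flipped): 51.5435,23.3844 43.4768,46.1408 31.3405,74.2743 15.1346,107.7847.

Run 3: The run returns to its start, so emit a `<polygon>` with points (Y-flipped): 22.2007,43.2248 17.8570,39.4894 17.4268,33.7765 21.1622,29.4328 26.8751,29.0026 31.2188,32.7380 31.6490,38.4509 27.9136,42.7946.

Run 4: The run is open, so emit a `<polyline>` with points (Y-flipped): 94.9127,15.2152 31.5413,111.2200.

<svg xmlns="http://www.w3.org/2000/svg" width="107.6267mm" height="134.4345mm" viewBox="0 0 107.6267 134.4345">
  <polyline points="56.4714,21.9589 57.2495,40.7122 67.7573,71.2930 71.5987,75.2115" fill="none" stroke="#000000"/>
  <polyline points="51.5435,23.3844 43.4768,46.1408 31.3405,74.2743 15.1346,107.7847" fill="none" stroke="#000000"/>
  <polygon points="22.2007,43.2248 17.8570,39.4894 17.4268,33.7765 21.1622,29.4328 26.8751,29.0026 31.2188,32.7380 31.6490,38.4509 27.9136,42.7946" fill="none" stroke="#000000"/>
  <polyline points="94.9127,15.2152 31.5413,111.2200" fill="none" stroke="#000000"/>
</svg>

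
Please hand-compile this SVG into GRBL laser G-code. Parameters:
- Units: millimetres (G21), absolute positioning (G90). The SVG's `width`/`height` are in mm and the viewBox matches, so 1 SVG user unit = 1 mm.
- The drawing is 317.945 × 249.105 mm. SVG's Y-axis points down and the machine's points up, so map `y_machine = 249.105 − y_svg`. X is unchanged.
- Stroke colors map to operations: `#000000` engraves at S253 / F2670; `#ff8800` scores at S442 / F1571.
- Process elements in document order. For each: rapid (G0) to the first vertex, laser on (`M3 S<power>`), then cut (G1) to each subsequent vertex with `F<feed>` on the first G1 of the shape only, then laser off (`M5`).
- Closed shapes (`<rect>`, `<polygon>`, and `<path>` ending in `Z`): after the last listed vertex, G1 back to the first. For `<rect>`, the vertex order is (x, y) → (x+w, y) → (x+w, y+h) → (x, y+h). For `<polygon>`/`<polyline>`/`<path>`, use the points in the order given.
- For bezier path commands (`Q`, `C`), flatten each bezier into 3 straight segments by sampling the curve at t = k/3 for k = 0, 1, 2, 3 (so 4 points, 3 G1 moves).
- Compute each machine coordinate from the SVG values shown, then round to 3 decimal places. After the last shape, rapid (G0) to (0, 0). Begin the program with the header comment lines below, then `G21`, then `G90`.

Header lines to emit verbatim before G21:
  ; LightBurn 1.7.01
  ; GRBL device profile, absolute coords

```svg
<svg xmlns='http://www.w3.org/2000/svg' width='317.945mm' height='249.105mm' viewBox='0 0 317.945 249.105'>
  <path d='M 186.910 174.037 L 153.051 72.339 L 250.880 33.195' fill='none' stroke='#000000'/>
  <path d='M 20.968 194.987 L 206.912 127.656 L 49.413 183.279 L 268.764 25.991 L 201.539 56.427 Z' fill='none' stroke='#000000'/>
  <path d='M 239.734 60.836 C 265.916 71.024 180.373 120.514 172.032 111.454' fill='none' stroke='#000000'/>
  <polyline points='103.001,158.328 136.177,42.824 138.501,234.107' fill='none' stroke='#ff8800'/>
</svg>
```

; LightBurn 1.7.01
; GRBL device profile, absolute coords
G21
G90
G0 X186.910 Y75.068
M3 S253
G1 X153.051 Y176.766 F2670
G1 X250.880 Y215.910
M5
G0 X20.968 Y54.118
M3 S253
G1 X206.912 Y121.449 F2670
G1 X49.413 Y65.826
G1 X268.764 Y223.114
G1 X201.539 Y192.678
G1 X20.968 Y54.118
M5
G0 X239.734 Y188.269
M3 S253
G1 X235.672 Y168.604 F2670
G1 X199.110 Y144.484
G1 X172.032 Y137.651
M5
G0 X103.001 Y90.777
M3 S442
G1 X136.177 Y206.281 F1571
G1 X138.501 Y14.998
M5
G0 X0.000 Y0.000

viewBox `0 0 317.945 249.105` with mm width/height → 1 unit = 1 mm. Flip: y_m = 249.105 − y_svg.

**Shape 1** — `<path>` open polyline, stroke `#000000` → engrave (S253, F2670). Machine vertices: (186.910,75.068) → (153.051,176.766) → (250.880,215.910). Open path.

**Shape 2** — `<path>` closed polygon, stroke `#000000` → engrave (S253, F2670). Machine vertices: (20.968,54.118) → (206.912,121.449) → (49.413,65.826) → (268.764,223.114) → (201.539,192.678) → (20.968,54.118). Closed: final G1 returns to the first vertex.

**Shape 3** — `<path>` cubic bezier, stroke `#000000` → engrave (S253, F2670). Control points (SVG): P0=(239.734,60.836), P1=(265.916,71.024), P2=(180.373,120.514), P3=(172.032,111.454); sampled at t=k/3. Machine vertices: (239.734,188.269) → (235.672,168.604) → (199.110,144.484) → (172.032,137.651). Open path.

**Shape 4** — `<polyline>` open polyline, stroke `#ff8800` → score (S442, F1571). Machine vertices: (103.001,90.777) → (136.177,206.281) → (138.501,14.998). Open path.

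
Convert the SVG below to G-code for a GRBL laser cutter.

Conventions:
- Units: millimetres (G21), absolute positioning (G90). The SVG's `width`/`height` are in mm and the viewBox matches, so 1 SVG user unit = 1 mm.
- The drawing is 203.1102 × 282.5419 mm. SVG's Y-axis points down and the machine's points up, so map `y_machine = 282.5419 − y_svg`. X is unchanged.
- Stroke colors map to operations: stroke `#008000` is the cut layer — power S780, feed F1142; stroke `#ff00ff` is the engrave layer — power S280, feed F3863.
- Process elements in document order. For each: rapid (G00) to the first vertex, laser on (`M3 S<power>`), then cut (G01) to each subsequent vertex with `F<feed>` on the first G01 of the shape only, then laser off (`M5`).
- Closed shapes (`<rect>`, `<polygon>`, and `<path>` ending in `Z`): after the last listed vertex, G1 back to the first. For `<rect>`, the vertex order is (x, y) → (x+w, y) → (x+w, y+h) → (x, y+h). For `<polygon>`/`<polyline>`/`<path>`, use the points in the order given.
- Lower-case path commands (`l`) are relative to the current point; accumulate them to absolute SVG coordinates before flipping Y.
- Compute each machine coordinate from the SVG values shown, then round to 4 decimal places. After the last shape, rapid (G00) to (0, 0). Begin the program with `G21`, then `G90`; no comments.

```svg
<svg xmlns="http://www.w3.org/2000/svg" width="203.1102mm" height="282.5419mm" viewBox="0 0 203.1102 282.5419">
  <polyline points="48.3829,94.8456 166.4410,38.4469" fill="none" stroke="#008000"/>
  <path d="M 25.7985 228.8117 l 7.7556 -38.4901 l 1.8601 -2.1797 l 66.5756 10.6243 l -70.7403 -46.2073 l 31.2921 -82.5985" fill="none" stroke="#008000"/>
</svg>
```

G21
G90
G00 X48.3829 Y187.6963
M3 S780
G01 X166.4410 Y244.0950 F1142
M5
G00 X25.7985 Y53.7302
M3 S780
G01 X33.5541 Y92.2203 F1142
G01 X35.4142 Y94.4000
G01 X101.9898 Y83.7757
G01 X31.2495 Y129.9830
G01 X62.5416 Y212.5815
M5
G00 X0.0000 Y0.0000

1 u = 1 mm; y_m = 282.5419 − y.

[1] `<polyline>` line segment, #008000→cut S780 F1142: (48.3829,187.6963) → (166.4410,244.0950)

[2] `<path>` open polyline, #008000→cut S780 F1142: (25.7985,53.7302) → (33.5541,92.2203) → (35.4142,94.4000) → (101.9898,83.7757) → (31.2495,129.9830) → (62.5416,212.5815)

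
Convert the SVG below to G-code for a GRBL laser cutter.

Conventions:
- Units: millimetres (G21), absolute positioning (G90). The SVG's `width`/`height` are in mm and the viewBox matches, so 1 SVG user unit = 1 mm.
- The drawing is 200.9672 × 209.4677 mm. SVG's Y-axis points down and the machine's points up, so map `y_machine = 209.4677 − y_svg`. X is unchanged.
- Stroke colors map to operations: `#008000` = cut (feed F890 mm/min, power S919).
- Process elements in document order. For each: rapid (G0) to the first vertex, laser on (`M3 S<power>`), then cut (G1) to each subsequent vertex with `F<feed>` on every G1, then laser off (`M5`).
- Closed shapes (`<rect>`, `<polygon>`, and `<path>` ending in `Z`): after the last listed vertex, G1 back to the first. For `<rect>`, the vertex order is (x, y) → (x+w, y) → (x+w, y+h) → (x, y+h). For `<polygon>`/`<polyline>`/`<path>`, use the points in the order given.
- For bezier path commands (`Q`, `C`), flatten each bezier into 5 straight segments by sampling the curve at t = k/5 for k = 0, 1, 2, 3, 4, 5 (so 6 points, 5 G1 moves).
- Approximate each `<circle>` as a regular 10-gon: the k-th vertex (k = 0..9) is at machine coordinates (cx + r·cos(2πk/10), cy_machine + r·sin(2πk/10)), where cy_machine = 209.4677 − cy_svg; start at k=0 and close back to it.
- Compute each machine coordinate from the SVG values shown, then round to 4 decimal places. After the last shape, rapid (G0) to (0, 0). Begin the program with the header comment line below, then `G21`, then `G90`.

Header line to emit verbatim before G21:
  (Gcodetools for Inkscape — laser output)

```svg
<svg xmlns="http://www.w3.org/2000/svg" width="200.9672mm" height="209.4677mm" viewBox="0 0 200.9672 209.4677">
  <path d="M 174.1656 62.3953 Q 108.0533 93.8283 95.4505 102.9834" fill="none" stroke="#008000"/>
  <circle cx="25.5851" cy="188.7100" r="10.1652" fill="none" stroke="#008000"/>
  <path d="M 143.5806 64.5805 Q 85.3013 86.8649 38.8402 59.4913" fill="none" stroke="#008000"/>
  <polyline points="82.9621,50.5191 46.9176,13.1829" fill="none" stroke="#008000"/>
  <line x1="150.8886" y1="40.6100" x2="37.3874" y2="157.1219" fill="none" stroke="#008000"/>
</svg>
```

1 u = 1 mm; y_m = 209.4677 − y.

[1] `<path>` quadratic bezier, #008000→cut S919 F890: (174.1656,147.0724) → (149.8611,135.3903) → (129.8373,125.4905) → (114.0943,117.3728) → (102.6320,111.0375) → (95.4505,106.4843)

[2] `<circle>` circle, #008000→cut S919 F890: (35.7503,20.7577) → (33.8089,26.7327) → (28.7263,30.4254) → (22.4439,30.4254) → (17.3613,26.7327) → (15.4199,20.7577) → (17.3613,14.7827) → (22.4439,11.0900) → (28.7263,11.0900) → (33.8089,14.7827) → (35.7503,20.7577) (closed)

[3] `<path>` quadratic bezier, #008000→cut S919 F890: (143.5806,144.8872) → (120.7416,137.9598) → (98.8481,135.0050) → (77.9000,136.0228) → (57.8974,141.0133) → (38.8402,149.9764)

[4] `<polyline>` line segment, #008000→cut S919 F890: (82.9621,158.9486) → (46.9176,196.2848)

[5] `<line>` line segment, #008000→cut S919 F890: (150.8886,168.8577) → (37.3874,52.3458)

(Gcodetools for Inkscape — laser output)
G21
G90
G0 X174.1656 Y147.0724
M3 S919
G1 X149.8611 Y135.3903 F890
G1 X129.8373 Y125.4905 F890
G1 X114.0943 Y117.3728 F890
G1 X102.6320 Y111.0375 F890
G1 X95.4505 Y106.4843 F890
M5
G0 X35.7503 Y20.7577
M3 S919
G1 X33.8089 Y26.7327 F890
G1 X28.7263 Y30.4254 F890
G1 X22.4439 Y30.4254 F890
G1 X17.3613 Y26.7327 F890
G1 X15.4199 Y20.7577 F890
G1 X17.3613 Y14.7827 F890
G1 X22.4439 Y11.0900 F890
G1 X28.7263 Y11.0900 F890
G1 X33.8089 Y14.7827 F890
G1 X35.7503 Y20.7577 F890
M5
G0 X143.5806 Y144.8872
M3 S919
G1 X120.7416 Y137.9598 F890
G1 X98.8481 Y135.0050 F890
G1 X77.9000 Y136.0228 F890
G1 X57.8974 Y141.0133 F890
G1 X38.8402 Y149.9764 F890
M5
G0 X82.9621 Y158.9486
M3 S919
G1 X46.9176 Y196.2848 F890
M5
G0 X150.8886 Y168.8577
M3 S919
G1 X37.3874 Y52.3458 F890
M5
G0 X0.0000 Y0.0000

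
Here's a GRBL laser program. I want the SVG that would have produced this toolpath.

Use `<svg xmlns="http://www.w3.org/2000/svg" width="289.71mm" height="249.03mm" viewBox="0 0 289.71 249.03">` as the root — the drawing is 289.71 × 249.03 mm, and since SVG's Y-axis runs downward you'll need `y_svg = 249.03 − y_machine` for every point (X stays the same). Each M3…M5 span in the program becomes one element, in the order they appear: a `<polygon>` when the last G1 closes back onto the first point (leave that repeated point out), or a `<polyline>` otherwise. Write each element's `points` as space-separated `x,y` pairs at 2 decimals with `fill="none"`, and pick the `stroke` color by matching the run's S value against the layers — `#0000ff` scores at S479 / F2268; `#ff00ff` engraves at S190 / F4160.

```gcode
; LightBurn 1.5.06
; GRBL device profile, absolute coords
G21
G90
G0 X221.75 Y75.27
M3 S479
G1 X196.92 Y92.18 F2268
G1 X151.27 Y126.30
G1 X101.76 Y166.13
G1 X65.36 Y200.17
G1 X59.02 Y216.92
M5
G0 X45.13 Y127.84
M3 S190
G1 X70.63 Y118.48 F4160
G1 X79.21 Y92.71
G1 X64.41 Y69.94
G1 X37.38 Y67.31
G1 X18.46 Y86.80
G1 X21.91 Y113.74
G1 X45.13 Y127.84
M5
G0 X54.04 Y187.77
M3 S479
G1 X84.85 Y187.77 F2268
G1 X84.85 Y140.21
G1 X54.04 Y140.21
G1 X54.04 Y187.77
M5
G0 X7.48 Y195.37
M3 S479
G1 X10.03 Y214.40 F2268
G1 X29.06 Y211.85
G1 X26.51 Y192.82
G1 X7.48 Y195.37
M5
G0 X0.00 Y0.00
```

<svg xmlns="http://www.w3.org/2000/svg" width="289.71mm" height="249.03mm" viewBox="0 0 289.71 249.03">
  <polyline points="221.75,173.76 196.92,156.85 151.27,122.73 101.76,82.90 65.36,48.86 59.02,32.11" fill="none" stroke="#0000ff"/>
  <polygon points="45.13,121.19 70.63,130.55 79.21,156.32 64.41,179.09 37.38,181.72 18.46,162.23 21.91,135.29" fill="none" stroke="#ff00ff"/>
  <polygon points="54.04,61.26 84.85,61.26 84.85,108.82 54.04,108.82" fill="none" stroke="#0000ff"/>
  <polygon points="7.48,53.66 10.03,34.63 29.06,37.18 26.51,56.21" fill="none" stroke="#0000ff"/>
</svg>

Machine Y-up, SVG Y-down with viewBox height 249.03, so y_svg = 249.03 − y_machine; X carries over.

Run 1: power S479 maps to stroke `#0000ff` (score). The run is open, so emit a `<polyline>` with points (Y-flipped): 221.75,173.76 196.92,156.85 151.27,122.73 101.76,82.90 65.36,48.86 59.02,32.11.

Run 2: S190 ⇒ engrave layer `#ff00ff`. The run returns to its start, so emit a `<polygon>` with points (Y-flipped): 45.13,121.19 70.63,130.55 79.21,156.32 64.41,179.09 37.38,181.72 18.46,162.23 21.91,135.29.

Run 3: power S479 maps to stroke `#0000ff` (score). The run returns to its start, so emit a `<polygon>` with points (Y-flipped): 54.04,61.26 84.85,61.26 84.85,108.82 54.04,108.82.

Run 4: the run's S479 means `#0000ff` (score). The run returns to its start, so emit a `<polygon>` with points (Y-flipped): 7.48,53.66 10.03,34.63 29.06,37.18 26.51,56.21.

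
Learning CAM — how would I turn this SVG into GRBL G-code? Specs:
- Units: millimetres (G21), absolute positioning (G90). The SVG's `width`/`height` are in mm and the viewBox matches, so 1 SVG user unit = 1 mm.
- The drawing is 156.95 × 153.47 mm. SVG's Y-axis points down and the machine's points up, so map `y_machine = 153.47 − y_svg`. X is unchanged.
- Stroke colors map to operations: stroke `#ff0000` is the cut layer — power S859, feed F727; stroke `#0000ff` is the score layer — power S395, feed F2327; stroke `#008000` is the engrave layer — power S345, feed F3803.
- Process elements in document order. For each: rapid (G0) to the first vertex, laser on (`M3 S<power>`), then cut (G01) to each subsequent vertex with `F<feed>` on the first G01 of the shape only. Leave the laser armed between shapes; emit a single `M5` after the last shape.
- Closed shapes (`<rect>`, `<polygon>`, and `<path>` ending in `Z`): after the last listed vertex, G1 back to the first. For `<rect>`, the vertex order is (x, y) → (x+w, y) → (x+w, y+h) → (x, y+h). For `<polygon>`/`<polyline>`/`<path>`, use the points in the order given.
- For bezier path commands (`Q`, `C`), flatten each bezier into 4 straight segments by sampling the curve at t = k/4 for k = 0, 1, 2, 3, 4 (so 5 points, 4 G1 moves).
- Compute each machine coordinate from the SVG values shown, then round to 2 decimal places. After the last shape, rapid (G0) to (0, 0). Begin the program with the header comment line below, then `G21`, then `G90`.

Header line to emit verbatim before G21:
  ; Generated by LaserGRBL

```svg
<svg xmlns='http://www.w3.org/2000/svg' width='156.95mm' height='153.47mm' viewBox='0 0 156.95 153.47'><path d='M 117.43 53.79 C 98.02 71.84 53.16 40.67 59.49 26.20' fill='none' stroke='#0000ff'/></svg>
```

; Generated by LaserGRBL
G21
G90
G0 X117.43 Y99.68
M3 S395
G01 X99.30 Y94.34 F2327
G01 X78.81 Y101.28
G01 X63.14 Y114.32
G01 X59.49 Y127.27
M5
G0 X0.00 Y0.00

viewBox `0 0 156.95 153.47` with mm width/height → 1 unit = 1 mm. Flip: y_m = 153.47 − y_svg.

**Shape 1** — `<path>` cubic bezier, stroke `#0000ff` → score (S395, F2327). Control points (SVG): P0=(117.43,53.79), P1=(98.02,71.84), P2=(53.16,40.67), P3=(59.49,26.20); sampled at t=k/4. Machine vertices: (117.43,99.68) → (99.30,94.34) → (78.81,101.28) → (63.14,114.32) → (59.49,127.27). Open path.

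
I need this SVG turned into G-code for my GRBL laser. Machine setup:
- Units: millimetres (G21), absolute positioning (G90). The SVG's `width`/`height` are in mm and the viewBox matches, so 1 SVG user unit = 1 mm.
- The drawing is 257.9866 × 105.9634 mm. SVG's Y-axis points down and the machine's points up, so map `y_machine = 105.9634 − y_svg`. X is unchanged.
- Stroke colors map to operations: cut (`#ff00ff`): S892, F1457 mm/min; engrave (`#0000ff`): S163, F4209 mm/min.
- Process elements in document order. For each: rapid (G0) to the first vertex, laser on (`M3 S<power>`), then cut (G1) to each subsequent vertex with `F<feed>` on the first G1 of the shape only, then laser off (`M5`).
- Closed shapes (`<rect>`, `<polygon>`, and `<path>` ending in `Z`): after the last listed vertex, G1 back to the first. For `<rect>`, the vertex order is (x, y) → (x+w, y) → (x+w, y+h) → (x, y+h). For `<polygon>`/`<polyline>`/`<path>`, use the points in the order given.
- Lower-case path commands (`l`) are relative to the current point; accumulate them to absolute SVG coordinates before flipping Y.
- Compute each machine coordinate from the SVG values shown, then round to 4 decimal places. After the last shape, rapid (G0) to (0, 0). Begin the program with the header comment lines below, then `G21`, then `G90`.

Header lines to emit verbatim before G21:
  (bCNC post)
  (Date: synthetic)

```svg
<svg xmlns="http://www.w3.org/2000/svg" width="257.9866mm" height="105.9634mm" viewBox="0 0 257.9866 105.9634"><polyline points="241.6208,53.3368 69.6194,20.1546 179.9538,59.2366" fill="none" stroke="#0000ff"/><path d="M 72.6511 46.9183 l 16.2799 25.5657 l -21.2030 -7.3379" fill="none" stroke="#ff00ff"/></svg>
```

(bCNC post)
(Date: synthetic)
G21
G90
G0 X241.6208 Y52.6266
M3 S163
G1 X69.6194 Y85.8088 F4209
G1 X179.9538 Y46.7268
M5
G0 X72.6511 Y59.0451
M3 S892
G1 X88.9310 Y33.4794 F1457
G1 X67.7280 Y40.8173
M5
G0 X0.0000 Y0.0000

1 u = 1 mm; y_m = 105.9634 − y.

[1] `<polyline>` open polyline, #0000ff→engrave S163 F4209: (241.6208,52.6266) → (69.6194,85.8088) → (179.9538,46.7268)

[2] `<path>` open polyline, #ff00ff→cut S892 F1457: (72.6511,59.0451) → (88.9310,33.4794) → (67.7280,40.8173)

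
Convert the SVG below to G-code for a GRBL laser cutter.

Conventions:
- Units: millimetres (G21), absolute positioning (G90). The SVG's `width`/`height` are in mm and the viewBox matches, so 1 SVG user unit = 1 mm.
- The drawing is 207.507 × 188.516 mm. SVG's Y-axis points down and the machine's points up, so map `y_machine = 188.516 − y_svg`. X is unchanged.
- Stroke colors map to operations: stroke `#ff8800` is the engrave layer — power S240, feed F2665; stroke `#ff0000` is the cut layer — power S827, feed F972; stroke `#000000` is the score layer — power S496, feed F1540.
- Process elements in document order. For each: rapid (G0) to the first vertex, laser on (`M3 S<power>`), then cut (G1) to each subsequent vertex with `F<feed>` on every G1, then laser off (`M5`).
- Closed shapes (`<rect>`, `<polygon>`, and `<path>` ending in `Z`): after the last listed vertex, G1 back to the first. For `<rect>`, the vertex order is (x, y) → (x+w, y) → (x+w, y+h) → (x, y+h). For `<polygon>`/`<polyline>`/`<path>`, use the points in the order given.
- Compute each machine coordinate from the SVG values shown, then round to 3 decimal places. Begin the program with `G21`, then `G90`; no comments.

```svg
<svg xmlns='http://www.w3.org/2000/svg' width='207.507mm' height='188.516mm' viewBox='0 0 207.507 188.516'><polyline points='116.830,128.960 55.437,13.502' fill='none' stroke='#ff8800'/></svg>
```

G21
G90
G0 X116.830 Y59.556
M3 S240
G1 X55.437 Y175.014 F2665
M5

Since the viewBox matches the mm dimensions, user units are millimetres directly. The only transform is the Y-flip y_m = 188.516 − y_svg.

Shape 1 is a line segment drawn with `<polyline>`. Its stroke #ff8800 means engrave at S240, F2665. After flipping Y the toolpath is (116.830,59.556) → (55.437,175.014).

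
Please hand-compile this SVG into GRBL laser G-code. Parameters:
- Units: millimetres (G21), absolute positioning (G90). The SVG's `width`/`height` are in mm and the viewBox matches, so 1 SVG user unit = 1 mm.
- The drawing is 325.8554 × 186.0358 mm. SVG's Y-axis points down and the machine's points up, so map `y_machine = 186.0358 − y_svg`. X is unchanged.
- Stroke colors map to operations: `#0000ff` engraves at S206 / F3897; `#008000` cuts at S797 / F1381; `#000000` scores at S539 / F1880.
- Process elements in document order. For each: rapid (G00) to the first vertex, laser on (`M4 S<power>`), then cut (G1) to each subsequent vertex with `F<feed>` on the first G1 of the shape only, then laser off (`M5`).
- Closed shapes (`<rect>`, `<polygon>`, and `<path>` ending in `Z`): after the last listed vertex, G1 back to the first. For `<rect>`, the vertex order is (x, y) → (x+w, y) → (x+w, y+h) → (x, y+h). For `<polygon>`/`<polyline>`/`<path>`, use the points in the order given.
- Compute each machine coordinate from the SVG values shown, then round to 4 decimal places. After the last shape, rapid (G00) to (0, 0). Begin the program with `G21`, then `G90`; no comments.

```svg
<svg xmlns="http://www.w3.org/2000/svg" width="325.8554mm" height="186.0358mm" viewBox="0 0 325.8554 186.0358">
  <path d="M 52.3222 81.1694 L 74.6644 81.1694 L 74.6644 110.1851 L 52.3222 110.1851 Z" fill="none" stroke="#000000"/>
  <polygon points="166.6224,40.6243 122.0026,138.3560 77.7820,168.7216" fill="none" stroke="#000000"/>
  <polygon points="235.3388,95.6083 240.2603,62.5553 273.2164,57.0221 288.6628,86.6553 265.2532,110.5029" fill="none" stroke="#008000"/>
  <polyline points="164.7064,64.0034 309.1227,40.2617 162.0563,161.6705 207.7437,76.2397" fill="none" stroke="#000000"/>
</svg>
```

G21
G90
G00 X52.3222 Y104.8664
M4 S539
G1 X74.6644 Y104.8664 F1880
G1 X74.6644 Y75.8507
G1 X52.3222 Y75.8507
G1 X52.3222 Y104.8664
M5
G00 X166.6224 Y145.4115
M4 S539
G1 X122.0026 Y47.6798 F1880
G1 X77.7820 Y17.3142
G1 X166.6224 Y145.4115
M5
G00 X235.3388 Y90.4275
M4 S797
G1 X240.2603 Y123.4805 F1381
G1 X273.2164 Y129.0137
G1 X288.6628 Y99.3805
G1 X265.2532 Y75.5329
G1 X235.3388 Y90.4275
M5
G00 X164.7064 Y122.0324
M4 S539
G1 X309.1227 Y145.7741 F1880
G1 X162.0563 Y24.3653
G1 X207.7437 Y109.7961
M5
G00 X0.0000 Y0.0000

Since the viewBox matches the mm dimensions, user units are millimetres directly. The only transform is the Y-flip y_m = 186.0358 − y_svg.

Shape 1 is a rectangle drawn with `<path>`. Its stroke #000000 means score at S539, F1880. After flipping Y the toolpath is (52.3222,104.8664) → (74.6644,104.8664) → (74.6644,75.8507) → (52.3222,75.8507) → (52.3222,104.8664), returning to the start.

Shape 2 is a closed polygon drawn with `<polygon>`. Its stroke #000000 means score at S539, F1880. After flipping Y the toolpath is (166.6224,145.4115) → (122.0026,47.6798) → (77.7820,17.3142) → (166.6224,145.4115), returning to the start.

Shape 3 is a regular polygon drawn with `<polygon>`. Its stroke #008000 means cut at S797, F1381. After flipping Y the toolpath is (235.3388,90.4275) → (240.2603,123.4805) → (273.2164,129.0137) → (288.6628,99.3805) → (265.2532,75.5329) → (235.3388,90.4275), returning to the start.

Shape 4 is a open polyline drawn with `<polyline>`. Its stroke #000000 means score at S539, F1880. After flipping Y the toolpath is (164.7064,122.0324) → (309.1227,145.7741) → (162.0563,24.3653) → (207.7437,109.7961).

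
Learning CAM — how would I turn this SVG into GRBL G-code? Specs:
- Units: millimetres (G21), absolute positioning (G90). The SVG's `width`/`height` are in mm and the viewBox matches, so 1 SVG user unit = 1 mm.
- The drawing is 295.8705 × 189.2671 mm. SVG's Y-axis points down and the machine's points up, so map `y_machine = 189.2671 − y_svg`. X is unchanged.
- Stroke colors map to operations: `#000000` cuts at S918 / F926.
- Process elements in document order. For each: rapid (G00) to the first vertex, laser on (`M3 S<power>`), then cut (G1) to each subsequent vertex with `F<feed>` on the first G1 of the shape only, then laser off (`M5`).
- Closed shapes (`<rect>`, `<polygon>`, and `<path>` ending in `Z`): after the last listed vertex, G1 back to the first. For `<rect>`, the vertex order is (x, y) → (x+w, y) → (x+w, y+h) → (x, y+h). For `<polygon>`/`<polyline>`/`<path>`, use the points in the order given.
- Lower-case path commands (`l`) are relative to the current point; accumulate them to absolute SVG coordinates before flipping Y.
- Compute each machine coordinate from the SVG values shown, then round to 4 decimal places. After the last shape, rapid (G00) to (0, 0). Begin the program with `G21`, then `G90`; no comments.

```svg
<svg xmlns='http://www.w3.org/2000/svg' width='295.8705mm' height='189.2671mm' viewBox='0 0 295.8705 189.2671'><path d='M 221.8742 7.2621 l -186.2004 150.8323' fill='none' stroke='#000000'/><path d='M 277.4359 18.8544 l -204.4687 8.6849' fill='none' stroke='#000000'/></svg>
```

viewBox `0 0 295.8705 189.2671` with mm width/height → 1 unit = 1 mm. Flip: y_m = 189.2671 − y_svg.

**Shape 1** — `<path>` line segment, stroke `#000000` → cut (S918, F926). Machine vertices: (221.8742,182.0050) → (35.6738,31.1727). Open path.

**Shape 2** — `<path>` line segment, stroke `#000000` → cut (S918, F926). Machine vertices: (277.4359,170.4127) → (72.9672,161.7278). Open path.

G21
G90
G00 X221.8742 Y182.0050
M3 S918
G1 X35.6738 Y31.1727 F926
M5
G00 X277.4359 Y170.4127
M3 S918
G1 X72.9672 Y161.7278 F926
M5
G00 X0.0000 Y0.0000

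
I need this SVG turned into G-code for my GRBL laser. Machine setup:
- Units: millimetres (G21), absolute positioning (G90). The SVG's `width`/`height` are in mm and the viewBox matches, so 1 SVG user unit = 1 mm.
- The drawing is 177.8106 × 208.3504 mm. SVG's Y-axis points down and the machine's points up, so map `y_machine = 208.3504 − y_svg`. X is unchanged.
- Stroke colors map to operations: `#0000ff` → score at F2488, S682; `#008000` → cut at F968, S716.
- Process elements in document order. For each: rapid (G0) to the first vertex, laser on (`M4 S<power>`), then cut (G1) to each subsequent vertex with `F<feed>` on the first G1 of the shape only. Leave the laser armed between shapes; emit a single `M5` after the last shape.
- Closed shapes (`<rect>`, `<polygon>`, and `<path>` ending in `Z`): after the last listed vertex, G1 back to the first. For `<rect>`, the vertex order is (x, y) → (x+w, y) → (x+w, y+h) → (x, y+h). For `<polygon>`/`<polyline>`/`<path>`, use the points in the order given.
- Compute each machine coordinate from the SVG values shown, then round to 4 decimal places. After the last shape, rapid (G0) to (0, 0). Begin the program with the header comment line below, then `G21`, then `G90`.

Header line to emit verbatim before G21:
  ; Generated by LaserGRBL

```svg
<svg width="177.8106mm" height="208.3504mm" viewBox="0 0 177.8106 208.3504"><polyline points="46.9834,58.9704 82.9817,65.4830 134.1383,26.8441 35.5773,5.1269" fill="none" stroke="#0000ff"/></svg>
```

1 u = 1 mm; y_m = 208.3504 − y.

[1] `<polyline>` open polyline, #0000ff→score S682 F2488: (46.9834,149.3800) → (82.9817,142.8674) → (134.1383,181.5063) → (35.5773,203.2235)

; Generated by LaserGRBL
G21
G90
G0 X46.9834 Y149.3800
M4 S682
G1 X82.9817 Y142.8674 F2488
G1 X134.1383 Y181.5063
G1 X35.5773 Y203.2235
M5
G0 X0.0000 Y0.0000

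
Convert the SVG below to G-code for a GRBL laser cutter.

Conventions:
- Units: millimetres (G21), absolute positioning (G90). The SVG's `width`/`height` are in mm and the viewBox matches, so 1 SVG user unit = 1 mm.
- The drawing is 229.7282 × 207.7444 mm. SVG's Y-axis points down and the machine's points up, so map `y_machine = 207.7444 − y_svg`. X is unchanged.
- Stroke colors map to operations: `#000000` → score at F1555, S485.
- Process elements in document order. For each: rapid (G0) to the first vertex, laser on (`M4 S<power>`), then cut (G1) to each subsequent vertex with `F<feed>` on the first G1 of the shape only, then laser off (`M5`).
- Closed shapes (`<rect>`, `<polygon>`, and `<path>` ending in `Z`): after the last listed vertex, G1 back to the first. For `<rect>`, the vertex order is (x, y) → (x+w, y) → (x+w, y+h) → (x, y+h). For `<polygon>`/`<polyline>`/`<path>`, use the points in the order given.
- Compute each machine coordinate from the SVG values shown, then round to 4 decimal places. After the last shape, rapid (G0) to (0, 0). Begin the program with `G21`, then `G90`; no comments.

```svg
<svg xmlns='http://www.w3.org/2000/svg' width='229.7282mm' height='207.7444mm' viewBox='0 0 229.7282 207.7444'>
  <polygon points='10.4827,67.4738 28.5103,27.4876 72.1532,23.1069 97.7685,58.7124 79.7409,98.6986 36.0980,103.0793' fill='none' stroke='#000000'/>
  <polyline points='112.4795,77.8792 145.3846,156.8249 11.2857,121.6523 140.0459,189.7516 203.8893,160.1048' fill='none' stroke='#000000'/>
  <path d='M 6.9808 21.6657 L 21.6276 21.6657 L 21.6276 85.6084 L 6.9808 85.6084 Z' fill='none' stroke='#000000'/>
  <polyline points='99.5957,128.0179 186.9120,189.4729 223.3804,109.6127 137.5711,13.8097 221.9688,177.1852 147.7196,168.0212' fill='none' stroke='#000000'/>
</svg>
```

G21
G90
G0 X10.4827 Y140.2706
M4 S485
G1 X28.5103 Y180.2568 F1555
G1 X72.1532 Y184.6375
G1 X97.7685 Y149.0320
G1 X79.7409 Y109.0458
G1 X36.0980 Y104.6651
G1 X10.4827 Y140.2706
M5
G0 X112.4795 Y129.8652
M4 S485
G1 X145.3846 Y50.9195 F1555
G1 X11.2857 Y86.0921
G1 X140.0459 Y17.9928
G1 X203.8893 Y47.6396
M5
G0 X6.9808 Y186.0787
M4 S485
G1 X21.6276 Y186.0787 F1555
G1 X21.6276 Y122.1360
G1 X6.9808 Y122.1360
G1 X6.9808 Y186.0787
M5
G0 X99.5957 Y79.7265
M4 S485
G1 X186.9120 Y18.2715 F1555
G1 X223.3804 Y98.1317
G1 X137.5711 Y193.9347
G1 X221.9688 Y30.5592
G1 X147.7196 Y39.7232
M5
G0 X0.0000 Y0.0000

viewBox `0 0 229.7282 207.7444` with mm width/height → 1 unit = 1 mm. Flip: y_m = 207.7444 − y_svg.

**Shape 1** — `<polygon>` regular polygon, stroke `#000000` → score (S485, F1555). Machine vertices: (10.4827,140.2706) → (28.5103,180.2568) → (72.1532,184.6375) → (97.7685,149.0320) → (79.7409,109.0458) → (36.0980,104.6651) → (10.4827,140.2706). Closed: final G1 returns to the first vertex.

**Shape 2** — `<polyline>` open polyline, stroke `#000000` → score (S485, F1555). Machine vertices: (112.4795,129.8652) → (145.3846,50.9195) → (11.2857,86.0921) → (140.0459,17.9928) → (203.8893,47.6396). Open path.

**Shape 3** — `<path>` rectangle, stroke `#000000` → score (S485, F1555). Machine vertices: (6.9808,186.0787) → (21.6276,186.0787) → (21.6276,122.1360) → (6.9808,122.1360) → (6.9808,186.0787). Closed: final G1 returns to the first vertex.

**Shape 4** — `<polyline>` open polyline, stroke `#000000` → score (S485, F1555). Machine vertices: (99.5957,79.7265) → (186.9120,18.2715) → (223.3804,98.1317) → (137.5711,193.9347) → (221.9688,30.5592) → (147.7196,39.7232). Open path.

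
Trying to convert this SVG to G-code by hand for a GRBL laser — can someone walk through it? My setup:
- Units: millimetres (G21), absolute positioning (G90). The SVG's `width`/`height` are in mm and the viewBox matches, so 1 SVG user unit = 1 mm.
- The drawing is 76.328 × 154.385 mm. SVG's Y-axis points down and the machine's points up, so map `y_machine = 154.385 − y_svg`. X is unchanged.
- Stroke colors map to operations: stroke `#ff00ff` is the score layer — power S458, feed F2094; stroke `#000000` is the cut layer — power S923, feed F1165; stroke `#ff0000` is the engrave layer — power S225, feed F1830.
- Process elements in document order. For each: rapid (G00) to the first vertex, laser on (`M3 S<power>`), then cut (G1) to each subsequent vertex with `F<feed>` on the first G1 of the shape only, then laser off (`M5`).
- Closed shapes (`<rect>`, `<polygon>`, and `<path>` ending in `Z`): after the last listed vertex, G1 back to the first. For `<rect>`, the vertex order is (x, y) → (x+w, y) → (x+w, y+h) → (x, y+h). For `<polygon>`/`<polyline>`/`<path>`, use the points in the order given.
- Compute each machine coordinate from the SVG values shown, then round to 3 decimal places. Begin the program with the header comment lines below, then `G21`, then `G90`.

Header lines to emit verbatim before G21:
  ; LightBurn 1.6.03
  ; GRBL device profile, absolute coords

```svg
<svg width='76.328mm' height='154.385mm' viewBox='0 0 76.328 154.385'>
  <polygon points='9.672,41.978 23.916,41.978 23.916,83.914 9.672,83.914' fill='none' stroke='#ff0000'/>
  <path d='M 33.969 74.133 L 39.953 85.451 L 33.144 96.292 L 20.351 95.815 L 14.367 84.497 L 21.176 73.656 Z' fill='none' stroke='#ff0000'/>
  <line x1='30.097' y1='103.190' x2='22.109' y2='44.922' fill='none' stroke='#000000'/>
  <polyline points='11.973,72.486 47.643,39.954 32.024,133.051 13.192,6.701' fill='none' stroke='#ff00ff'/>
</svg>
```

; LightBurn 1.6.03
; GRBL device profile, absolute coords
G21
G90
G00 X9.672 Y112.407
M3 S225
G1 X23.916 Y112.407 F1830
G1 X23.916 Y70.471
G1 X9.672 Y70.471
G1 X9.672 Y112.407
M5
G00 X33.969 Y80.252
M3 S225
G1 X39.953 Y68.934 F1830
G1 X33.144 Y58.093
G1 X20.351 Y58.570
G1 X14.367 Y69.888
G1 X21.176 Y80.729
G1 X33.969 Y80.252
M5
G00 X30.097 Y51.195
M3 S923
G1 X22.109 Y109.463 F1165
M5
G00 X11.973 Y81.899
M3 S458
G1 X47.643 Y114.431 F2094
G1 X32.024 Y21.334
G1 X13.192 Y147.684
M5

Since the viewBox matches the mm dimensions, user units are millimetres directly. The only transform is the Y-flip y_m = 154.385 − y_svg.

Shape 1 is a rectangle drawn with `<polygon>`. Its stroke #ff0000 means engrave at S225, F1830. After flipping Y the toolpath is (9.672,112.407) → (23.916,112.407) → (23.916,70.471) → (9.672,70.471) → (9.672,112.407), returning to the start.

Shape 2 is a regular polygon drawn with `<path>`. Its stroke #ff0000 means engrave at S225, F1830. After flipping Y the toolpath is (33.969,80.252) → (39.953,68.934) → (33.144,58.093) → (20.351,58.570) → (14.367,69.888) → (21.176,80.729) → (33.969,80.252), returning to the start.

Shape 3 is a line segment drawn with `<line>`. Its stroke #000000 means cut at S923, F1165. After flipping Y the toolpath is (30.097,51.195) → (22.109,109.463).

Shape 4 is a open polyline drawn with `<polyline>`. Its stroke #ff00ff means score at S458, F2094. After flipping Y the toolpath is (11.973,81.899) → (47.643,114.431) → (32.024,21.334) → (13.192,147.684).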